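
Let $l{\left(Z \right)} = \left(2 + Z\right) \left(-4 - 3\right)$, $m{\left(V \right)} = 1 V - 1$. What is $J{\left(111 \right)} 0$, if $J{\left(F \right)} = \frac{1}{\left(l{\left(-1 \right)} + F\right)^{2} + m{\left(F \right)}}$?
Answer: $0$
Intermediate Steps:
$m{\left(V \right)} = -1 + V$ ($m{\left(V \right)} = V - 1 = -1 + V$)
$l{\left(Z \right)} = -14 - 7 Z$ ($l{\left(Z \right)} = \left(2 + Z\right) \left(-7\right) = -14 - 7 Z$)
$J{\left(F \right)} = \frac{1}{-1 + F + \left(-7 + F\right)^{2}}$ ($J{\left(F \right)} = \frac{1}{\left(\left(-14 - -7\right) + F\right)^{2} + \left(-1 + F\right)} = \frac{1}{\left(\left(-14 + 7\right) + F\right)^{2} + \left(-1 + F\right)} = \frac{1}{\left(-7 + F\right)^{2} + \left(-1 + F\right)} = \frac{1}{-1 + F + \left(-7 + F\right)^{2}}$)
$J{\left(111 \right)} 0 = \frac{1}{-1 + 111 + \left(-7 + 111\right)^{2}} \cdot 0 = \frac{1}{-1 + 111 + 104^{2}} \cdot 0 = \frac{1}{-1 + 111 + 10816} \cdot 0 = \frac{1}{10926} \cdot 0 = 0$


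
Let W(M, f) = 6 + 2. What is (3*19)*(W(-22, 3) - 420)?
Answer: -23484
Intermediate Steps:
W(M, f) = 8
(3*19)*(W(-22, 3) - 420) = (3*19)*(8 - 420) = 57*(-412) = -23484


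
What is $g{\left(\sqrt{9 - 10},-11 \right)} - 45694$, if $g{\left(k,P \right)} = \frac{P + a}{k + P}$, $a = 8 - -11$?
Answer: $- \frac{2787378}{61} - \frac{4 i}{61} \approx -45695.0 - 0.065574 i$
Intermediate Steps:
$a = 19$ ($a = 8 + 11 = 19$)
$g{\left(k,P \right)} = \frac{19 + P}{P + k}$ ($g{\left(k,P \right)} = \frac{P + 19}{k + P} = \frac{19 + P}{P + k}$)
$g{\left(\sqrt{9 - 10},-11 \right)} - 45694 = \frac{19 - 11}{-11 + \sqrt{9 - 10}} - 45694 = \frac{1}{-11 + \sqrt{-1}} \cdot 8 - 45694 = \frac{1}{-11 + i} 8 - 45694 = \frac{-11 - i}{122} \cdot 8 - 45694 = \frac{4 \left(-11 - i\right)}{61} - 45694 = -45694 + \frac{4 \left(-11 - i\right)}{61}$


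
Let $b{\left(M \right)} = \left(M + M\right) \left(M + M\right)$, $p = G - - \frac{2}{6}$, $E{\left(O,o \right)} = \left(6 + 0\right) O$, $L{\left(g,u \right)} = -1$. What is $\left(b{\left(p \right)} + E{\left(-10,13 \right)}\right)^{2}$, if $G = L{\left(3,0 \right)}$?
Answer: $\frac{274576}{81} \approx 3389.8$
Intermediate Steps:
$G = -1$
$E{\left(O,o \right)} = 6 O$
$p = - \frac{2}{3}$ ($p = -1 - - \frac{2}{6} = -1 - \left(-2\right) \frac{1}{6} = -1 - - \frac{1}{3} = -1 + \frac{1}{3} = - \frac{2}{3} \approx -0.66667$)
$b{\left(M \right)} = 4 M^{2}$ ($b{\left(M \right)} = 2 M 2 M = 4 M^{2}$)
$\left(b{\left(p \right)} + E{\left(-10,13 \right)}\right)^{2} = \left(4 \left(- \frac{2}{3}\right)^{2} + 6 \left(-10\right)\right)^{2} = \left(4 \cdot \frac{4}{9} - 60\right)^{2} = \left(\frac{16}{9} - 60\right)^{2} = \left(- \frac{524}{9}\right)^{2} = \frac{274576}{81}$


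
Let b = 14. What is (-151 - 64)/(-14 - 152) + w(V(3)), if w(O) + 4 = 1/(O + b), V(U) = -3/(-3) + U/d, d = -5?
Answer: -15749/5976 ≈ -2.6354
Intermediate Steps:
V(U) = 1 - U/5 (V(U) = -3/(-3) + U/(-5) = -3*(-⅓) + U*(-⅕) = 1 - U/5)
w(O) = -4 + 1/(14 + O) (w(O) = -4 + 1/(O + 14) = -4 + 1/(14 + O))
(-151 - 64)/(-14 - 152) + w(V(3)) = (-151 - 64)/(-14 - 152) + (-55 - 4*(1 - ⅕*3))/(14 + (1 - ⅕*3)) = -215/(-166) + (-55 - 4*(1 - ⅗))/(14 + (1 - ⅗)) = -215*(-1/166) + (-55 - 4*⅖)/(14 + ⅖) = 215/166 + (-55 - 8/5)/(72/5) = 215/166 + (5/72)*(-283/5) = 215/166 - 283/72 = -15749/5976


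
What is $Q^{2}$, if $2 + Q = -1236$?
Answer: $1532644$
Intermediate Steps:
$Q = -1238$ ($Q = -2 - 1236 = -1238$)
$Q^{2} = \left(-1238\right)^{2} = 1532644$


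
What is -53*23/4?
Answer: -1219/4 ≈ -304.75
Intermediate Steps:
-53*23/4 = -1219*1/4 = -1219/4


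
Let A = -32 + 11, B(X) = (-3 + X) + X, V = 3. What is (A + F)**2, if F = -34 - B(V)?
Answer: 3364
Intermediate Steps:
B(X) = -3 + 2*X
F = -37 (F = -34 - (-3 + 2*3) = -34 - (-3 + 6) = -34 - 1*3 = -34 - 3 = -37)
A = -21
(A + F)**2 = (-21 - 37)**2 = (-58)**2 = 3364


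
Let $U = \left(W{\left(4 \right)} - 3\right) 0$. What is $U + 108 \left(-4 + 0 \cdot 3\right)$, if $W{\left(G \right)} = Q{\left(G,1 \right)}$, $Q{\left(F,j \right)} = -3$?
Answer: $-432$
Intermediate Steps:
$W{\left(G \right)} = -3$
$U = 0$ ($U = \left(-3 - 3\right) 0 = \left(-6\right) 0 = 0$)
$U + 108 \left(-4 + 0 \cdot 3\right) = 0 + 108 \left(-4 + 0 \cdot 3\right) = 0 + 108 \left(-4 + 0\right) = 0 + 108 \left(-4\right) = 0 - 432 = -432$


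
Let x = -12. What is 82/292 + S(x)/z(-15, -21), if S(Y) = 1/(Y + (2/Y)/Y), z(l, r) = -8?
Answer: 36697/125998 ≈ 0.29125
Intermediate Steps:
S(Y) = 1/(Y + 2/Y²)
82/292 + S(x)/z(-15, -21) = 82/292 + ((-12)²/(2 + (-12)³))/(-8) = 82*(1/292) + (144/(2 - 1728))*(-⅛) = 41/146 + (144/(-1726))*(-⅛) = 41/146 + (144*(-1/1726))*(-⅛) = 41/146 - 72/863*(-⅛) = 41/146 + 9/863 = 36697/125998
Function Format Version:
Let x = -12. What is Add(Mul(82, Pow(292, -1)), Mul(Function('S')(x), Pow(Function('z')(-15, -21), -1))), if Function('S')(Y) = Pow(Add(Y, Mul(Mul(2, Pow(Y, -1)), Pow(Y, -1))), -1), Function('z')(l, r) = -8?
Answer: Rational(36697, 125998) ≈ 0.29125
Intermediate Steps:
Function('S')(Y) = Pow(Add(Y, Mul(2, Pow(Y, -2))), -1)
Add(Mul(82, Pow(292, -1)), Mul(Function('S')(x), Pow(Function('z')(-15, -21), -1))) = Add(Mul(82, Pow(292, -1)), Mul(Mul(Pow(-12, 2), Pow(Add(2, Pow(-12, 3)), -1)), Pow(-8, -1))) = Add(Mul(82, Rational(1, 292)), Mul(Mul(144, Pow(Add(2, -1728), -1)), Rational(-1, 8))) = Add(Rational(41, 146), Mul(Mul(144, Pow(-1726, -1)), Rational(-1, 8))) = Add(Rational(41, 146), Mul(Mul(144, Rational(-1, 1726)), Rational(-1, 8))) = Add(Rational(41, 146), Mul(Rational(-72, 863), Rational(-1, 8))) = Add(Rational(41, 146), Rational(9, 863)) = Rational(36697, 125998)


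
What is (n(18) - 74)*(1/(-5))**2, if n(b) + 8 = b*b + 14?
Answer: 256/25 ≈ 10.240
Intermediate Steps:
n(b) = 6 + b**2 (n(b) = -8 + (b*b + 14) = -8 + (b**2 + 14) = -8 + (14 + b**2) = 6 + b**2)
(n(18) - 74)*(1/(-5))**2 = ((6 + 18**2) - 74)*(1/(-5))**2 = ((6 + 324) - 74)*(-1/5)**2 = (330 - 74)*(1/25) = 256*(1/25) = 256/25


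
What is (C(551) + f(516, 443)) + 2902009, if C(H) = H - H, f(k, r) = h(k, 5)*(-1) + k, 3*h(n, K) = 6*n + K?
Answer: 8704474/3 ≈ 2.9015e+6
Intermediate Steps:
h(n, K) = 2*n + K/3 (h(n, K) = (6*n + K)/3 = (K + 6*n)/3 = 2*n + K/3)
f(k, r) = -5/3 - k (f(k, r) = (2*k + (1/3)*5)*(-1) + k = (2*k + 5/3)*(-1) + k = (5/3 + 2*k)*(-1) + k = (-5/3 - 2*k) + k = -5/3 - k)
C(H) = 0
(C(551) + f(516, 443)) + 2902009 = (0 + (-5/3 - 1*516)) + 2902009 = (0 + (-5/3 - 516)) + 2902009 = (0 - 1553/3) + 2902009 = -1553/3 + 2902009 = 8704474/3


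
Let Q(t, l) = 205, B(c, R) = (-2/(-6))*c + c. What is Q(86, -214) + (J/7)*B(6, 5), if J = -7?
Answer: 197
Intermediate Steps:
B(c, R) = 4*c/3 (B(c, R) = (-2*(-⅙))*c + c = c/3 + c = 4*c/3)
Q(86, -214) + (J/7)*B(6, 5) = 205 + (-7/7)*((4/3)*6) = 205 - 7*⅐*8 = 205 - 1*8 = 205 - 8 = 197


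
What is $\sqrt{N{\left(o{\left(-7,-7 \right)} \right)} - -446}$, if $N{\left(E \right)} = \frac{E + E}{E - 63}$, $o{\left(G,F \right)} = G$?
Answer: $\frac{\sqrt{11155}}{5} \approx 21.123$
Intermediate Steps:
$N{\left(E \right)} = \frac{2 E}{-63 + E}$
$\sqrt{N{\left(o{\left(-7,-7 \right)} \right)} - -446} = \sqrt{2 \left(-7\right) \frac{1}{-63 - 7} - -446} = \sqrt{2 \left(-7\right) \frac{1}{-70} + \left(456 - 10\right)} = \sqrt{2 \left(-7\right) \left(- \frac{1}{70}\right) + 446} = \sqrt{\frac{1}{5} + 446} = \sqrt{\frac{2231}{5}} = \frac{\sqrt{11155}}{5}$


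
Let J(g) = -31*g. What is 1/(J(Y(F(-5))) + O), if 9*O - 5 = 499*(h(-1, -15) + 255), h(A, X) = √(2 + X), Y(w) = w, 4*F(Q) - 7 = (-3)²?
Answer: 1135206/15913022969 - 4491*I*√13/15913022969 ≈ 7.1338e-5 - 1.0176e-6*I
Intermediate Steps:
F(Q) = 4 (F(Q) = 7/4 + (¼)*(-3)² = 7/4 + (¼)*9 = 7/4 + 9/4 = 4)
O = 127250/9 + 499*I*√13/9 (O = 5/9 + (499*(√(2 - 15) + 255))/9 = 5/9 + (499*(√(-13) + 255))/9 = 5/9 + (499*(I*√13 + 255))/9 = 5/9 + (499*(255 + I*√13))/9 = 5/9 + (127245 + 499*I*√13)/9 = 5/9 + (42415/3 + 499*I*√13/9) = 127250/9 + 499*I*√13/9 ≈ 14139.0 + 199.91*I)
1/(J(Y(F(-5))) + O) = 1/(-31*4 + (127250/9 + 499*I*√13/9)) = 1/(-124 + (127250/9 + 499*I*√13/9)) = 1/(126134/9 + 499*I*√13/9)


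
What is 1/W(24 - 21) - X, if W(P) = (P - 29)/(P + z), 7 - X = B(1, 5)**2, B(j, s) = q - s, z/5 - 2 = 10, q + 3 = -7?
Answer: 5605/26 ≈ 215.58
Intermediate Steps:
q = -10 (q = -3 - 7 = -10)
z = 60 (z = 10 + 5*10 = 10 + 50 = 60)
B(j, s) = -10 - s
X = -218 (X = 7 - (-10 - 1*5)**2 = 7 - (-10 - 5)**2 = 7 - 1*(-15)**2 = 7 - 1*225 = 7 - 225 = -218)
W(P) = (-29 + P)/(60 + P) (W(P) = (P - 29)/(P + 60) = (-29 + P)/(60 + P))
1/W(24 - 21) - X = 1/((-29 + (24 - 21))/(60 + (24 - 21))) - 1*(-218) = 1/((-29 + 3)/(60 + 3)) + 218 = 1/(-26/63) + 218 = -63/26 + 218 = 5605/26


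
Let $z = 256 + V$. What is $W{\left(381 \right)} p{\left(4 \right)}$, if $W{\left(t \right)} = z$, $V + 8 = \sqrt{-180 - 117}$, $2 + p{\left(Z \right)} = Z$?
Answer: $496 + 6 i \sqrt{33} \approx 496.0 + 34.467 i$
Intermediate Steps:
$p{\left(Z \right)} = -2 + Z$
$V = -8 + 3 i \sqrt{33}$ ($V = -8 + \sqrt{-180 - 117} = -8 + \sqrt{-297} = -8 + 3 i \sqrt{33} \approx -8.0 + 17.234 i$)
$z = 248 + 3 i \sqrt{33}$ ($z = 256 - \left(8 - 3 i \sqrt{33}\right) = 248 + 3 i \sqrt{33} \approx 248.0 + 17.234 i$)
$W{\left(t \right)} = 248 + 3 i \sqrt{33}$
$W{\left(381 \right)} p{\left(4 \right)} = \left(248 + 3 i \sqrt{33}\right) \left(-2 + 4\right) = \left(248 + 3 i \sqrt{33}\right) 2 = 496 + 6 i \sqrt{33}$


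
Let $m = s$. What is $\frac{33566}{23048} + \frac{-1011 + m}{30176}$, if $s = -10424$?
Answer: $\frac{93666717}{86937056} \approx 1.0774$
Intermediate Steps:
$m = -10424$
$\frac{33566}{23048} + \frac{-1011 + m}{30176} = \frac{33566}{23048} + \frac{-1011 - 10424}{30176} = 33566 \cdot \frac{1}{23048} - \frac{11435}{30176} = \frac{16783}{11524} - \frac{11435}{30176} = \frac{93666717}{86937056}$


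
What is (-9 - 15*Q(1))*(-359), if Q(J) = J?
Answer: 8616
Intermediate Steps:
(-9 - 15*Q(1))*(-359) = (-9 - 15*1)*(-359) = (-9 - 15)*(-359) = -24*(-359) = 8616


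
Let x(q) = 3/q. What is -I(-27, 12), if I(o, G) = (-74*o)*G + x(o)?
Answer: -215783/9 ≈ -23976.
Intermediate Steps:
I(o, G) = 3/o - 74*G*o (I(o, G) = (-74*o)*G + 3/o = -74*G*o + 3/o = 3/o - 74*G*o)
-I(-27, 12) = -(3/(-27) - 74*12*(-27)) = -(3*(-1/27) + 23976) = -(-⅑ + 23976) = -1*215783/9 = -215783/9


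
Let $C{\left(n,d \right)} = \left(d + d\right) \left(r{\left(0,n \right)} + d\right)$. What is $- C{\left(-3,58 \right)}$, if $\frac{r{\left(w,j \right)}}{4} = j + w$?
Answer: $-5336$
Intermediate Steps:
$r{\left(w,j \right)} = 4 j + 4 w$ ($r{\left(w,j \right)} = 4 \left(j + w\right) = 4 j + 4 w$)
$C{\left(n,d \right)} = 2 d \left(d + 4 n\right)$ ($C{\left(n,d \right)} = \left(d + d\right) \left(\left(4 n + 4 \cdot 0\right) + d\right) = 2 d \left(\left(4 n + 0\right) + d\right) = 2 d \left(4 n + d\right) = 2 d \left(d + 4 n\right)$)
$- C{\left(-3,58 \right)} = - 2 \cdot 58 \left(58 + 4 \left(-3\right)\right) = - 2 \cdot 58 \left(58 - 12\right) = - 2 \cdot 58 \cdot 46 = \left(-1\right) 5336 = -5336$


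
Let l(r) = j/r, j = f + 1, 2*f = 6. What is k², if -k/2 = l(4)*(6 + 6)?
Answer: 576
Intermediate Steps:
f = 3 (f = (½)*6 = 3)
j = 4 (j = 3 + 1 = 4)
l(r) = 4/r
k = -24 (k = -2*4/4*(6 + 6) = -2*4*(¼)*12 = -2*12 = -24)
k² = (-24)² = 576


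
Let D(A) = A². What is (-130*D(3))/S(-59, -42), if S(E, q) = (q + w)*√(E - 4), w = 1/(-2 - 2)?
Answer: -120*I*√7/91 ≈ -3.4889*I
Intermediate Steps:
w = -¼ (w = 1/(-4) = -¼ ≈ -0.25000)
S(E, q) = √(-4 + E)*(-¼ + q) (S(E, q) = (q - ¼)*√(E - 4) = (-¼ + q)*√(-4 + E) = √(-4 + E)*(-¼ + q))
(-130*D(3))/S(-59, -42) = (-130*3²)/((√(-4 - 59)*(-¼ - 42))) = (-130*9)/((√(-63)*(-169/4))) = -1170*4*I*√7/3549 = -120*I*√7/91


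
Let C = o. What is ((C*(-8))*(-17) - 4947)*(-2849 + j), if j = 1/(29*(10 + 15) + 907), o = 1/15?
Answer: 20258163419/1440 ≈ 1.4068e+7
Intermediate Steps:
o = 1/15 ≈ 0.066667
C = 1/15 ≈ 0.066667
j = 1/1632 (j = 1/(29*25 + 907) = 1/(725 + 907) = 1/1632 ≈ 0.00061275)
((C*(-8))*(-17) - 4947)*(-2849 + j) = (((1/15)*(-8))*(-17) - 4947)*(-2849 + 1/1632) = (-8/15*(-17) - 4947)*(-4649567/1632) = (136/15 - 4947)*(-4649567/1632) = -74069/15*(-4649567/1632) = 20258163419/1440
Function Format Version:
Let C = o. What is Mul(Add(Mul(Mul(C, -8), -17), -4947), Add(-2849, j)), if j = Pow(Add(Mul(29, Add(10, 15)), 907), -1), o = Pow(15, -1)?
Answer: Rational(20258163419, 1440) ≈ 1.4068e+7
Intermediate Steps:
o = Rational(1, 15) ≈ 0.066667
C = Rational(1, 15) ≈ 0.066667
j = Rational(1, 1632) (j = Pow(Add(Mul(29, 25), 907), -1) = Pow(Add(725, 907), -1) = Pow(1632, -1) = Rational(1, 1632) ≈ 0.00061275)
Mul(Add(Mul(Mul(C, -8), -17), -4947), Add(-2849, j)) = Mul(Add(Mul(Mul(Rational(1, 15), -8), -17), -4947), Add(-2849, Rational(1, 1632))) = Mul(Add(Mul(Rational(-8, 15), -17), -4947), Rational(-4649567, 1632)) = Mul(Add(Rational(136, 15), -4947), Rational(-4649567, 1632)) = Mul(Rational(-74069, 15), Rational(-4649567, 1632)) = Rational(20258163419, 1440)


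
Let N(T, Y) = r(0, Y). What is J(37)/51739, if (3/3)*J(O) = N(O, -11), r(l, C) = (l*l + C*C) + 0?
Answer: 121/51739 ≈ 0.0023387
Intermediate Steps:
r(l, C) = C**2 + l**2 (r(l, C) = (l**2 + C**2) + 0 = (C**2 + l**2) + 0 = C**2 + l**2)
N(T, Y) = Y**2 (N(T, Y) = Y**2 + 0**2 = Y**2 + 0 = Y**2)
J(O) = 121 (J(O) = (-11)**2 = 121)
J(37)/51739 = 121/51739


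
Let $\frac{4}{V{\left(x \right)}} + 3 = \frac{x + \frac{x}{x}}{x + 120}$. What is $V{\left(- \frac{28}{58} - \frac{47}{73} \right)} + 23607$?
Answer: $\frac{17827778811}{755233} \approx 23606.0$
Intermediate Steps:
$V{\left(x \right)} = \frac{4}{-3 + \frac{1 + x}{120 + x}}$ ($V{\left(x \right)} = \frac{4}{-3 + \frac{x + \frac{x}{x}}{x + 120}} = \frac{4}{-3 + \frac{x + 1}{120 + x}} = \frac{4}{-3 + \frac{1 + x}{120 + x}}$)
$V{\left(- \frac{28}{58} - \frac{47}{73} \right)} + 23607 = \frac{4 \left(-120 - \left(- \frac{28}{58} - \frac{47}{73}\right)\right)}{359 + 2 \left(- \frac{28}{58} - \frac{47}{73}\right)} + 23607 = \frac{4 \left(-120 - \left(\left(-28\right) \frac{1}{58} - \frac{47}{73}\right)\right)}{359 + 2 \left(\left(-28\right) \frac{1}{58} - \frac{47}{73}\right)} + 23607 = \frac{4 \left(-120 - \left(- \frac{14}{29} - \frac{47}{73}\right)\right)}{359 + 2 \left(- \frac{14}{29} - \frac{47}{73}\right)} + 23607 = \frac{4 \left(-120 - - \frac{2385}{2117}\right)}{359 + 2 \left(- \frac{2385}{2117}\right)} + 23607 = \frac{4 \left(-120 + \frac{2385}{2117}\right)}{359 - \frac{4770}{2117}} + 23607 = 4 \frac{1}{\frac{755233}{2117}} \left(- \frac{251655}{2117}\right) + 23607 = 4 \cdot \frac{2117}{755233} \left(- \frac{251655}{2117}\right) + 23607 = - \frac{1006620}{755233} + 23607 = \frac{17827778811}{755233}$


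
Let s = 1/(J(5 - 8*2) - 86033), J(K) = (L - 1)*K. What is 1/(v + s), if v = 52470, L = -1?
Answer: 86011/4512997169 ≈ 1.9058e-5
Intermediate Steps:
J(K) = -2*K (J(K) = (-1 - 1)*K = -2*K)
s = -1/86011 (s = 1/(-2*(5 - 8*2) - 86033) = 1/(-2*(5 - 16) - 86033) = 1/(-2*(-11) - 86033) = 1/(22 - 86033) = 1/(-86011) = -1/86011 ≈ -1.1626e-5)
1/(v + s) = 1/(52470 - 1/86011) = 1/(4512997169/86011) = 86011/4512997169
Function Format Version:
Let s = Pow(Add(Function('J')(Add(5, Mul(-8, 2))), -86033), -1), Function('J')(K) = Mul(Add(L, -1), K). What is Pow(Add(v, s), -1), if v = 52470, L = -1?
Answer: Rational(86011, 4512997169) ≈ 1.9058e-5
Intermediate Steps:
Function('J')(K) = Mul(-2, K) (Function('J')(K) = Mul(Add(-1, -1), K) = Mul(-2, K))
s = Rational(-1, 86011) (s = Pow(Add(Mul(-2, Add(5, Mul(-8, 2))), -86033), -1) = Pow(Add(Mul(-2, Add(5, -16)), -86033), -1) = Pow(Add(Mul(-2, -11), -86033), -1) = Pow(Add(22, -86033), -1) = Pow(-86011, -1) = Rational(-1, 86011) ≈ -1.1626e-5)
Pow(Add(v, s), -1) = Pow(Add(52470, Rational(-1, 86011)), -1) = Pow(Rational(4512997169, 86011), -1) = Rational(86011, 4512997169)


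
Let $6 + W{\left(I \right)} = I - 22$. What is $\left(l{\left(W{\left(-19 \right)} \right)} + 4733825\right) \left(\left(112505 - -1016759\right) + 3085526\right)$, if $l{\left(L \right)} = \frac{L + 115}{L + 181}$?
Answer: $\frac{1336789387510110}{67} \approx 1.9952 \cdot 10^{13}$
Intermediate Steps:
$W{\left(I \right)} = -28 + I$ ($W{\left(I \right)} = -6 + \left(I - 22\right) = -6 + \left(-22 + I\right) = -28 + I$)
$l{\left(L \right)} = \frac{115 + L}{181 + L}$
$\left(l{\left(W{\left(-19 \right)} \right)} + 4733825\right) \left(\left(112505 - -1016759\right) + 3085526\right) = \left(\frac{115 - 47}{181 - 47} + 4733825\right) \left(\left(112505 - -1016759\right) + 3085526\right) = \left(\frac{115 - 47}{181 - 47} + 4733825\right) \left(\left(112505 + 1016759\right) + 3085526\right) = \left(\frac{1}{134} \cdot 68 + 4733825\right) \left(1129264 + 3085526\right) = \left(\frac{1}{134} \cdot 68 + 4733825\right) 4214790 = \left(\frac{34}{67} + 4733825\right) 4214790 = \frac{317166309}{67} \cdot 4214790 = \frac{1336789387510110}{67}$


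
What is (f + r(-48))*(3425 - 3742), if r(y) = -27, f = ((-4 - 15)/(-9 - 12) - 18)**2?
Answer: -37080758/441 ≈ -84083.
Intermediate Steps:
f = 128881/441 (f = (-19/(-21) - 18)**2 = (-19*(-1/21) - 18)**2 = (19/21 - 18)**2 = (-359/21)**2 = 128881/441 ≈ 292.25)
(f + r(-48))*(3425 - 3742) = (128881/441 - 27)*(3425 - 3742) = (116974/441)*(-317) = -37080758/441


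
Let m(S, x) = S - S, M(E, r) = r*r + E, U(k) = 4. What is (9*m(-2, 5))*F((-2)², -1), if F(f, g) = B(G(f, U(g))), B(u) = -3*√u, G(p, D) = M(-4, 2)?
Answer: 0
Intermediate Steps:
M(E, r) = E + r² (M(E, r) = r² + E = E + r²)
m(S, x) = 0
G(p, D) = 0 (G(p, D) = -4 + 2² = -4 + 4 = 0)
F(f, g) = 0 (F(f, g) = -3*√0 = -3*0 = 0)
(9*m(-2, 5))*F((-2)², -1) = (9*0)*0 = 0*0 = 0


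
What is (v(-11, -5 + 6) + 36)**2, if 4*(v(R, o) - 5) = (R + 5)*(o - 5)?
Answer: 2209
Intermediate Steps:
v(R, o) = 5 + (-5 + o)*(5 + R)/4 (v(R, o) = 5 + ((R + 5)*(o - 5))/4 = 5 + ((5 + R)*(-5 + o))/4 = 5 + ((-5 + o)*(5 + R))/4 = 5 + (-5 + o)*(5 + R)/4)
(v(-11, -5 + 6) + 36)**2 = ((-5/4 - 5/4*(-11) + 5*(-5 + 6)/4 + (1/4)*(-11)*(-5 + 6)) + 36)**2 = ((-5/4 + 55/4 + (5/4)*1 + (1/4)*(-11)*1) + 36)**2 = ((-5/4 + 55/4 + 5/4 - 11/4) + 36)**2 = (11 + 36)**2 = 47**2 = 2209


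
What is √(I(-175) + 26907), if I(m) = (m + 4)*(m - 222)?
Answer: √94794 ≈ 307.89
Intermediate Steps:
I(m) = (-222 + m)*(4 + m) (I(m) = (4 + m)*(-222 + m) = (-222 + m)*(4 + m))
√(I(-175) + 26907) = √((-888 + (-175)² - 218*(-175)) + 26907) = √((-888 + 30625 + 38150) + 26907) = √(67887 + 26907) = √94794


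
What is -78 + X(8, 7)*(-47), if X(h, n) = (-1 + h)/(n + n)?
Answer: -203/2 ≈ -101.50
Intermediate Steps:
X(h, n) = (-1 + h)/(2*n) (X(h, n) = (-1 + h)/((2*n)) = (-1 + h)*(1/(2*n)) = (-1 + h)/(2*n))
-78 + X(8, 7)*(-47) = -78 + ((1/2)*(-1 + 8)/7)*(-47) = -78 + ((1/2)*(1/7)*7)*(-47) = -78 + (1/2)*(-47) = -78 - 47/2 = -203/2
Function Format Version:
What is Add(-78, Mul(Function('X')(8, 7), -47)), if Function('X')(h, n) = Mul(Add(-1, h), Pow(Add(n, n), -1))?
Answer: Rational(-203, 2) ≈ -101.50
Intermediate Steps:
Function('X')(h, n) = Mul(Rational(1, 2), Pow(n, -1), Add(-1, h)) (Function('X')(h, n) = Mul(Add(-1, h), Pow(Mul(2, n), -1)) = Mul(Add(-1, h), Mul(Rational(1, 2), Pow(n, -1))) = Mul(Rational(1, 2), Pow(n, -1), Add(-1, h)))
Add(-78, Mul(Function('X')(8, 7), -47)) = Add(-78, Mul(Mul(Rational(1, 2), Pow(7, -1), Add(-1, 8)), -47)) = Add(-78, Mul(Mul(Rational(1, 2), Rational(1, 7), 7), -47)) = Add(-78, Mul(Rational(1, 2), -47)) = Add(-78, Rational(-47, 2)) = Rational(-203, 2)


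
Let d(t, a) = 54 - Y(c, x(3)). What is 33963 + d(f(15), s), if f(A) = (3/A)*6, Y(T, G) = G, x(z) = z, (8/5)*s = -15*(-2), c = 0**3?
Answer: 34014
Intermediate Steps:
c = 0
s = 75/4 (s = 5*(-15*(-2))/8 = (5/8)*30 = 75/4 ≈ 18.750)
f(A) = 18/A
d(t, a) = 51 (d(t, a) = 54 - 1*3 = 54 - 3 = 51)
33963 + d(f(15), s) = 33963 + 51 = 34014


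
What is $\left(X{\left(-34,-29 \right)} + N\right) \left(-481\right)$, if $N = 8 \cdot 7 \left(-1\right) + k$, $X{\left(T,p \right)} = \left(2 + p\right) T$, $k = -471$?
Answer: $-188071$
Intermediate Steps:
$X{\left(T,p \right)} = T \left(2 + p\right)$
$N = -527$ ($N = 8 \cdot 7 \left(-1\right) - 471 = 56 \left(-1\right) - 471 = -56 - 471 = -527$)
$\left(X{\left(-34,-29 \right)} + N\right) \left(-481\right) = \left(- 34 \left(2 - 29\right) - 527\right) \left(-481\right) = \left(\left(-34\right) \left(-27\right) - 527\right) \left(-481\right) = \left(918 - 527\right) \left(-481\right) = 391 \left(-481\right) = -188071$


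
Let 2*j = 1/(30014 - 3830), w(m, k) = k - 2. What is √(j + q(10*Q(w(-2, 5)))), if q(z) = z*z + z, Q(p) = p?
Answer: √159402434793/13092 ≈ 30.496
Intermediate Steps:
w(m, k) = -2 + k
j = 1/52368 (j = 1/(2*(30014 - 3830)) = (½)/26184 = (½)*(1/26184) = 1/52368 ≈ 1.9096e-5)
q(z) = z + z² (q(z) = z² + z = z + z²)
√(j + q(10*Q(w(-2, 5)))) = √(1/52368 + (10*(-2 + 5))*(1 + 10*(-2 + 5))) = √(1/52368 + (10*3)*(1 + 10*3)) = √(1/52368 + 30*(1 + 30)) = √(1/52368 + 30*31) = √(1/52368 + 930) = √(48702241/52368) = √159402434793/13092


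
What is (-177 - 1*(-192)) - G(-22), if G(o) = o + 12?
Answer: 25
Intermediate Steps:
G(o) = 12 + o
(-177 - 1*(-192)) - G(-22) = (-177 - 1*(-192)) - (12 - 22) = (-177 + 192) - 1*(-10) = 15 + 10 = 25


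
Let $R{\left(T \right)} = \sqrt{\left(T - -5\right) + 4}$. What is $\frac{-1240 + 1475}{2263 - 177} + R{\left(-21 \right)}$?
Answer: $\frac{235}{2086} + 2 i \sqrt{3} \approx 0.11266 + 3.4641 i$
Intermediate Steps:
$R{\left(T \right)} = \sqrt{9 + T}$ ($R{\left(T \right)} = \sqrt{\left(T + 5\right) + 4} = \sqrt{\left(5 + T\right) + 4} = \sqrt{9 + T}$)
$\frac{-1240 + 1475}{2263 - 177} + R{\left(-21 \right)} = \frac{-1240 + 1475}{2263 - 177} + \sqrt{9 - 21} = \frac{235}{2086} + \sqrt{-12} = 235 \cdot \frac{1}{2086} + 2 i \sqrt{3} = \frac{235}{2086} + 2 i \sqrt{3}$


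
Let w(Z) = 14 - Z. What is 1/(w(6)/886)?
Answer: 443/4 ≈ 110.75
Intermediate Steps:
1/(w(6)/886) = 1/((14 - 1*6)/886) = 1/((14 - 6)*(1/886)) = 1/(8*(1/886)) = 1/(4/443) = 443/4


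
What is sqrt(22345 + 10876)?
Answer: sqrt(33221) ≈ 182.27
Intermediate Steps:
sqrt(22345 + 10876) = sqrt(33221)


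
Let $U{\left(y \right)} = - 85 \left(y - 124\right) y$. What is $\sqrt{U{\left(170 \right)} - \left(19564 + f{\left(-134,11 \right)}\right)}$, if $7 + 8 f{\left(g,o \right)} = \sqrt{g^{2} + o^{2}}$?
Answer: $\frac{\sqrt{-10948210 - 2 \sqrt{18077}}}{4} \approx 827.21 i$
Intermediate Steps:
$f{\left(g,o \right)} = - \frac{7}{8} + \frac{\sqrt{g^{2} + o^{2}}}{8}$
$U{\left(y \right)} = y \left(10540 - 85 y\right)$ ($U{\left(y \right)} = - 85 \left(-124 + y\right) y = \left(10540 - 85 y\right) y = y \left(10540 - 85 y\right)$)
$\sqrt{U{\left(170 \right)} - \left(19564 + f{\left(-134,11 \right)}\right)} = \sqrt{85 \cdot 170 \left(124 - 170\right) - \left(\frac{156505}{8} + \frac{\sqrt{\left(-134\right)^{2} + 11^{2}}}{8}\right)} = \sqrt{85 \cdot 170 \left(124 - 170\right) - \left(\frac{156505}{8} + \frac{\sqrt{17956 + 121}}{8}\right)} = \sqrt{85 \cdot 170 \left(-46\right) - \left(\frac{156505}{8} + \frac{\sqrt{18077}}{8}\right)} = \sqrt{-664700 - \left(\frac{156505}{8} + \frac{\sqrt{18077}}{8}\right)} = \sqrt{- \frac{5474105}{8} - \frac{\sqrt{18077}}{8}}$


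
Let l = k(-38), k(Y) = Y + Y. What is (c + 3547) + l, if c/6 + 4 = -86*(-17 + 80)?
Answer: -29061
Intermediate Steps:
c = -32532 (c = -24 + 6*(-86*(-17 + 80)) = -24 + 6*(-86*63) = -24 + 6*(-5418) = -24 - 32508 = -32532)
k(Y) = 2*Y
l = -76 (l = 2*(-38) = -76)
(c + 3547) + l = (-32532 + 3547) - 76 = -28985 - 76 = -29061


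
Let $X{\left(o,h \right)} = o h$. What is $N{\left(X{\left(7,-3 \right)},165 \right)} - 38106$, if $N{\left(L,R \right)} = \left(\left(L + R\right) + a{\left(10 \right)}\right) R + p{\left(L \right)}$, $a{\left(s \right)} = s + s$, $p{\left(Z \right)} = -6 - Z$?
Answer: $-11031$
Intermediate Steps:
$a{\left(s \right)} = 2 s$
$X{\left(o,h \right)} = h o$
$N{\left(L,R \right)} = -6 - L + R \left(20 + L + R\right)$ ($N{\left(L,R \right)} = \left(\left(L + R\right) + 2 \cdot 10\right) R - \left(6 + L\right) = \left(\left(L + R\right) + 20\right) R - \left(6 + L\right) = \left(20 + L + R\right) R - \left(6 + L\right) = R \left(20 + L + R\right) - \left(6 + L\right) = -6 - L + R \left(20 + L + R\right)$)
$N{\left(X{\left(7,-3 \right)},165 \right)} - 38106 = \left(-6 + 165^{2} - \left(-3\right) 7 + 20 \cdot 165 + \left(-3\right) 7 \cdot 165\right) - 38106 = \left(-6 + 27225 - -21 + 3300 - 3465\right) - 38106 = \left(-6 + 27225 + 21 + 3300 - 3465\right) - 38106 = 27075 - 38106 = -11031$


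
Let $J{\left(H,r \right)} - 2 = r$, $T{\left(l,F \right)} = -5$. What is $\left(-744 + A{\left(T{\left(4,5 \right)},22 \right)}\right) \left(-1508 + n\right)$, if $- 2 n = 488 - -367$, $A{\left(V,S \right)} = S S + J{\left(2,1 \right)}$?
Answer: $\frac{994847}{2} \approx 4.9742 \cdot 10^{5}$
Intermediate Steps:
$J{\left(H,r \right)} = 2 + r$
$A{\left(V,S \right)} = 3 + S^{2}$ ($A{\left(V,S \right)} = S S + \left(2 + 1\right) = S^{2} + 3 = 3 + S^{2}$)
$n = - \frac{855}{2}$ ($n = - \frac{488 - -367}{2} = - \frac{488 + 367}{2} = \left(- \frac{1}{2}\right) 855 = - \frac{855}{2} \approx -427.5$)
$\left(-744 + A{\left(T{\left(4,5 \right)},22 \right)}\right) \left(-1508 + n\right) = \left(-744 + \left(3 + 22^{2}\right)\right) \left(-1508 - \frac{855}{2}\right) = \left(-744 + \left(3 + 484\right)\right) \left(- \frac{3871}{2}\right) = \left(-744 + 487\right) \left(- \frac{3871}{2}\right) = \left(-257\right) \left(- \frac{3871}{2}\right) = \frac{994847}{2}$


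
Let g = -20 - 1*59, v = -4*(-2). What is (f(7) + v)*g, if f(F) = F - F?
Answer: -632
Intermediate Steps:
f(F) = 0
v = 8
g = -79 (g = -20 - 59 = -79)
(f(7) + v)*g = (0 + 8)*(-79) = 8*(-79) = -632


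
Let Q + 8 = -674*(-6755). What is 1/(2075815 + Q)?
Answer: 1/6628677 ≈ 1.5086e-7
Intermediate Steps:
Q = 4552862 (Q = -8 - 674*(-6755) = -8 + 4552870 = 4552862)
1/(2075815 + Q) = 1/(2075815 + 4552862) = 1/6628677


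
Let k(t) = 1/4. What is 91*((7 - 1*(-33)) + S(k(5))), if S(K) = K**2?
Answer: 58331/16 ≈ 3645.7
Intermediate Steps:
k(t) = 1/4
91*((7 - 1*(-33)) + S(k(5))) = 91*((7 - 1*(-33)) + (1/4)**2) = 91*((7 + 33) + 1/16) = 91*(40 + 1/16) = 91*(641/16) = 58331/16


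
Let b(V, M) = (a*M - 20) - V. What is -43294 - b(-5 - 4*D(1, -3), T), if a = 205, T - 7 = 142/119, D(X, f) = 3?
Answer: -5351504/119 ≈ -44971.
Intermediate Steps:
T = 975/119 (T = 7 + 142/119 = 975/119 ≈ 8.1933)
b(V, M) = -20 - V + 205*M (b(V, M) = (205*M - 20) - V = (-20 + 205*M) - V = -20 - V + 205*M)
-43294 - b(-5 - 4*D(1, -3), T) = -43294 - (-20 - (-5 - 4*3) + 205*(975/119)) = -43294 - (-20 - (-5 - 12) + 199875/119) = -43294 - (-20 - 1*(-17) + 199875/119) = -43294 - (-20 + 17 + 199875/119) = -43294 - 1*199518/119 = -43294 - 199518/119 = -5351504/119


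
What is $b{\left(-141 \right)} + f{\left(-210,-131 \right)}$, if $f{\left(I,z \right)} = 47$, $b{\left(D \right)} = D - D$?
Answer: $47$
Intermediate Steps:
$b{\left(D \right)} = 0$
$b{\left(-141 \right)} + f{\left(-210,-131 \right)} = 0 + 47 = 47$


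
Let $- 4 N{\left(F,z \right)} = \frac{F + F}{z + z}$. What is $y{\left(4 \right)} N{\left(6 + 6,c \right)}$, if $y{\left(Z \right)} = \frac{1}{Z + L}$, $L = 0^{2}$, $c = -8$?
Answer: $\frac{3}{32} \approx 0.09375$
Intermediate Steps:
$L = 0$
$y{\left(Z \right)} = \frac{1}{Z}$ ($y{\left(Z \right)} = \frac{1}{Z + 0} = \frac{1}{Z}$)
$N{\left(F,z \right)} = - \frac{F}{4 z}$ ($N{\left(F,z \right)} = - \frac{\left(F + F\right) \frac{1}{z + z}}{4} = - \frac{2 F \frac{1}{2 z}}{4} = - \frac{F \frac{1}{z}}{4} = - \frac{F}{4 z}$)
$y{\left(4 \right)} N{\left(6 + 6,c \right)} = \frac{\left(- \frac{1}{4}\right) \left(6 + 6\right) \frac{1}{-8}}{4} = \frac{\left(- \frac{1}{4}\right) 12 \left(- \frac{1}{8}\right)}{4} = \frac{1}{4} \cdot \frac{3}{8} = \frac{3}{32}$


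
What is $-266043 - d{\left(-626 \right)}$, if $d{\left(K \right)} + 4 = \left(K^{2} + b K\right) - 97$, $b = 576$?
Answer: $-297242$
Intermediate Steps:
$d{\left(K \right)} = -101 + K^{2} + 576 K$ ($d{\left(K \right)} = -4 - \left(97 - K^{2} - 576 K\right) = -4 + \left(-97 + K^{2} + 576 K\right) = -101 + K^{2} + 576 K$)
$-266043 - d{\left(-626 \right)} = -266043 - \left(-101 + \left(-626\right)^{2} + 576 \left(-626\right)\right) = -266043 - \left(-101 + 391876 - 360576\right) = -266043 - 31199 = -297242$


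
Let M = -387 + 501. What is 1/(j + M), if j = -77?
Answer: 1/37 ≈ 0.027027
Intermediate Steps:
M = 114
1/(j + M) = 1/(-77 + 114) = 1/37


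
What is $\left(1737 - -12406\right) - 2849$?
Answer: $11294$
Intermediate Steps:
$\left(1737 - -12406\right) - 2849 = \left(1737 + 12406\right) - 2849 = 14143 - 2849 = 11294$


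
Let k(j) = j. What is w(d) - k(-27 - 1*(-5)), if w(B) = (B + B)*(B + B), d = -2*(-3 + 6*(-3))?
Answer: 7078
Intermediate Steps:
d = 42 (d = -2*(-3 - 18) = -2*(-21) = 42)
w(B) = 4*B² (w(B) = (2*B)*(2*B) = 4*B²)
w(d) - k(-27 - 1*(-5)) = 4*42² - (-27 - 1*(-5)) = 4*1764 - (-27 + 5) = 7056 - 1*(-22) = 7056 + 22 = 7078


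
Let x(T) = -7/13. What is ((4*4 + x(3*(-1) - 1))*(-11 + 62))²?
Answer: 105083001/169 ≈ 6.2179e+5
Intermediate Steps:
x(T) = -7/13 (x(T) = -7*1/13 = -7/13)
((4*4 + x(3*(-1) - 1))*(-11 + 62))² = ((4*4 - 7/13)*(-11 + 62))² = ((16 - 7/13)*51)² = ((201/13)*51)² = (10251/13)² = 105083001/169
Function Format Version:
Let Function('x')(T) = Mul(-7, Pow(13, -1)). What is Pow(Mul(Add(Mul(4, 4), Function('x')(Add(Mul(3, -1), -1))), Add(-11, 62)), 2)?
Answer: Rational(105083001, 169) ≈ 6.2179e+5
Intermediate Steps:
Function('x')(T) = Rational(-7, 13) (Function('x')(T) = Mul(-7, Rational(1, 13)) = Rational(-7, 13))
Pow(Mul(Add(Mul(4, 4), Function('x')(Add(Mul(3, -1), -1))), Add(-11, 62)), 2) = Pow(Mul(Add(Mul(4, 4), Rational(-7, 13)), Add(-11, 62)), 2) = Pow(Mul(Add(16, Rational(-7, 13)), 51), 2) = Pow(Mul(Rational(201, 13), 51), 2) = Pow(Rational(10251, 13), 2) = Rational(105083001, 169)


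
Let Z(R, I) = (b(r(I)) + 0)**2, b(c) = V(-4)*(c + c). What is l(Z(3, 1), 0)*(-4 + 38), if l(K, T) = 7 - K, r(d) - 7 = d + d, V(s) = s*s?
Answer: -2819858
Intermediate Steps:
V(s) = s**2
r(d) = 7 + 2*d (r(d) = 7 + (d + d) = 7 + 2*d)
b(c) = 32*c (b(c) = (-4)**2*(c + c) = 16*(2*c) = 32*c)
Z(R, I) = (224 + 64*I)**2 (Z(R, I) = (32*(7 + 2*I) + 0)**2 = ((224 + 64*I) + 0)**2 = (224 + 64*I)**2)
l(Z(3, 1), 0)*(-4 + 38) = (7 - 1024*(7 + 2*1)**2)*(-4 + 38) = (7 - 1024*(7 + 2)**2)*34 = (7 - 1024*9**2)*34 = (7 - 1024*81)*34 = (7 - 1*82944)*34 = (7 - 82944)*34 = -82937*34 = -2819858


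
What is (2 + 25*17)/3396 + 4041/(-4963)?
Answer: -11604035/16854348 ≈ -0.68849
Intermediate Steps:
(2 + 25*17)/3396 + 4041/(-4963) = (2 + 425)*(1/3396) + 4041*(-1/4963) = 427*(1/3396) - 4041/4963 = 427/3396 - 4041/4963 = -11604035/16854348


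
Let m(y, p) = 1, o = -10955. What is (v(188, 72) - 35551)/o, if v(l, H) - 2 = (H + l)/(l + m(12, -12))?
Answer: 6718501/2070495 ≈ 3.2449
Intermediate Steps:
v(l, H) = 2 + (H + l)/(1 + l) (v(l, H) = 2 + (H + l)/(l + 1) = 2 + (H + l)/(1 + l))
(v(188, 72) - 35551)/o = ((2 + 72 + 3*188)/(1 + 188) - 35551)/(-10955) = ((2 + 72 + 564)/189 - 35551)*(-1/10955) = ((1/189)*638 - 35551)*(-1/10955) = (638/189 - 35551)*(-1/10955) = -6718501/189*(-1/10955) = 6718501/2070495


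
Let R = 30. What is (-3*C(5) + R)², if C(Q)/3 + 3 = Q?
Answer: 144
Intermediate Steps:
C(Q) = -9 + 3*Q
(-3*C(5) + R)² = (-3*(-9 + 3*5) + 30)² = (-3*(-9 + 15) + 30)² = (-3*6 + 30)² = (-18 + 30)² = 12² = 144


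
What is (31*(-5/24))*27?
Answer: -1395/8 ≈ -174.38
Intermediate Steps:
(31*(-5/24))*27 = -155/24*27 = -1395/8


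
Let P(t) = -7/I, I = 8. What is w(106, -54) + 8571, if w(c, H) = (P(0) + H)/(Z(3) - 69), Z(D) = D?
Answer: 4525927/528 ≈ 8571.8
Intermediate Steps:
P(t) = -7/8
w(c, H) = 7/528 - H/66 (w(c, H) = (-7/8 + H)/(3 - 69) = (-7/8 + H)/(-66) = (-7/8 + H)*(-1/66) = 7/528 - H/66)
w(106, -54) + 8571 = (7/528 - 1/66*(-54)) + 8571 = (7/528 + 9/11) + 8571 = 439/528 + 8571 = 4525927/528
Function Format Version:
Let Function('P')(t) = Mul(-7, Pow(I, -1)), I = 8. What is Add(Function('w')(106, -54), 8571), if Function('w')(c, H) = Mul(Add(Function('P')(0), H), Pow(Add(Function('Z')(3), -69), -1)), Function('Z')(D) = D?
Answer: Rational(4525927, 528) ≈ 8571.8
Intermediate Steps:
Function('P')(t) = Rational(-7, 8) (Function('P')(t) = Mul(-7, Pow(8, -1)) = Mul(-7, Rational(1, 8)) = Rational(-7, 8))
Function('w')(c, H) = Add(Rational(7, 528), Mul(Rational(-1, 66), H)) (Function('w')(c, H) = Mul(Add(Rational(-7, 8), H), Pow(Add(3, -69), -1)) = Mul(Add(Rational(-7, 8), H), Pow(-66, -1)) = Mul(Add(Rational(-7, 8), H), Rational(-1, 66)) = Add(Rational(7, 528), Mul(Rational(-1, 66), H)))
Add(Function('w')(106, -54), 8571) = Add(Add(Rational(7, 528), Mul(Rational(-1, 66), -54)), 8571) = Add(Add(Rational(7, 528), Rational(9, 11)), 8571) = Add(Rational(439, 528), 8571) = Rational(4525927, 528)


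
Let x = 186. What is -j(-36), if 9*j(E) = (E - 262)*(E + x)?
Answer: 14900/3 ≈ 4966.7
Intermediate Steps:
j(E) = (-262 + E)*(186 + E)/9 (j(E) = ((E - 262)*(E + 186))/9 = ((-262 + E)*(186 + E))/9 = (-262 + E)*(186 + E)/9)
-j(-36) = -(-16244/3 - 76/9*(-36) + (1/9)*(-36)**2) = -(-16244/3 + 304 + (1/9)*1296) = -(-16244/3 + 304 + 144) = -1*(-14900/3) = 14900/3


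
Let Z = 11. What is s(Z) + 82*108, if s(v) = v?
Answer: 8867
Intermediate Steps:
s(Z) + 82*108 = 11 + 82*108 = 11 + 8856 = 8867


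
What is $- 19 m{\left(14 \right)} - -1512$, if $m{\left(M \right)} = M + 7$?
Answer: $1113$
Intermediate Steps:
$m{\left(M \right)} = 7 + M$
$- 19 m{\left(14 \right)} - -1512 = - 19 \left(7 + 14\right) - -1512 = \left(-19\right) 21 + 1512 = -399 + 1512 = 1113$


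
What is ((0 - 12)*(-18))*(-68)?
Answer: -14688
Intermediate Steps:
((0 - 12)*(-18))*(-68) = -12*(-18)*(-68) = 216*(-68) = -14688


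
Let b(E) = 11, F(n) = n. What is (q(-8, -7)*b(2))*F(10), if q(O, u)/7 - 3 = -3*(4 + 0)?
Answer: -6930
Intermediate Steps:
q(O, u) = -63 (q(O, u) = 21 + 7*(-3*(4 + 0)) = 21 + 7*(-3*4) = 21 + 7*(-12) = 21 - 84 = -63)
(q(-8, -7)*b(2))*F(10) = -63*11*10 = -693*10 = -6930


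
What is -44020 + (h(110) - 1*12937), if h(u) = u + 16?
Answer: -56831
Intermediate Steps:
h(u) = 16 + u
-44020 + (h(110) - 1*12937) = -44020 + ((16 + 110) - 1*12937) = -44020 + (126 - 12937) = -44020 - 12811 = -56831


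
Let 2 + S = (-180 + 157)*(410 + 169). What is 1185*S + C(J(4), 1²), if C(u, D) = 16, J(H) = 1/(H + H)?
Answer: -15782999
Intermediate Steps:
J(H) = 1/(2*H)
S = -13319 (S = -2 + (-180 + 157)*(410 + 169) = -2 - 23*579 = -2 - 13317 = -13319)
1185*S + C(J(4), 1²) = 1185*(-13319) + 16 = -15783015 + 16 = -15782999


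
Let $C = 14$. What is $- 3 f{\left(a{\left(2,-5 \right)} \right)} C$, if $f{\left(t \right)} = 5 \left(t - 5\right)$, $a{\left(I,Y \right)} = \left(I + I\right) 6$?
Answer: $-3990$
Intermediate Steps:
$a{\left(I,Y \right)} = 12 I$ ($a{\left(I,Y \right)} = 2 I 6 = 12 I$)
$f{\left(t \right)} = -25 + 5 t$ ($f{\left(t \right)} = 5 \left(-5 + t\right) = -25 + 5 t$)
$- 3 f{\left(a{\left(2,-5 \right)} \right)} C = - 3 \left(-25 + 5 \cdot 12 \cdot 2\right) 14 = - 3 \left(-25 + 5 \cdot 24\right) 14 = - 3 \left(-25 + 120\right) 14 = \left(-3\right) 95 \cdot 14 = \left(-285\right) 14 = -3990$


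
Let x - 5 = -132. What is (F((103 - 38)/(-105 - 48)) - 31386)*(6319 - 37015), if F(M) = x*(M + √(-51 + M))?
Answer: 49050192296/51 + 2598928*I*√33439/17 ≈ 9.6177e+8 + 2.7956e+7*I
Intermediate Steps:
x = -127 (x = 5 - 132 = -127)
F(M) = -127*M - 127*√(-51 + M) (F(M) = -127*(M + √(-51 + M)) = -127*M - 127*√(-51 + M))
(F((103 - 38)/(-105 - 48)) - 31386)*(6319 - 37015) = ((-127*(103 - 38)/(-105 - 48) - 127*√(-51 + (103 - 38)/(-105 - 48))) - 31386)*(6319 - 37015) = ((-8255/(-153) - 127*√(-51 + 65/(-153))) - 31386)*(-30696) = ((-8255*(-1)/153 - 127*√(-51 + 65*(-1/153))) - 31386)*(-30696) = ((-127*(-65/153) - 127*√(-51 - 65/153)) - 31386)*(-30696) = ((8255/153 - 254*I*√33439/51) - 31386)*(-30696) = (-4793803/153 - 254*I*√33439/51)*(-30696) = 49050192296/51 + 2598928*I*√33439/17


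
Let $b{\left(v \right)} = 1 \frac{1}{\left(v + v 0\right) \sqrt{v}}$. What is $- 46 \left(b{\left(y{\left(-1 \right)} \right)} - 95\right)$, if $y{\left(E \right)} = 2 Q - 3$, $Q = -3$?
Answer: $4370 - \frac{46 i}{27} \approx 4370.0 - 1.7037 i$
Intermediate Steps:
$y{\left(E \right)} = -9$ ($y{\left(E \right)} = 2 \left(-3\right) - 3 = -6 - 3 = -9$)
$b{\left(v \right)} = \frac{1}{v^{\frac{3}{2}}}$ ($b{\left(v \right)} = 1 \frac{1}{\left(v + 0\right) \sqrt{v}} = 1 \frac{1}{v \sqrt{v}} = 1 \frac{1}{v^{\frac{3}{2}}} = \frac{1}{v^{\frac{3}{2}}}$)
$- 46 \left(b{\left(y{\left(-1 \right)} \right)} - 95\right) = - 46 \left(\frac{1}{\left(-27\right) i} - 95\right) = - 46 \left(\frac{i}{27} - 95\right) = - 46 \left(-95 + \frac{i}{27}\right) = 4370 - \frac{46 i}{27}$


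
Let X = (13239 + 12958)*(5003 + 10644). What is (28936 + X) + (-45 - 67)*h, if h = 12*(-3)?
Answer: 409937427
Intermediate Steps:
X = 409904459 (X = 26197*15647 = 409904459)
h = -36
(28936 + X) + (-45 - 67)*h = (28936 + 409904459) + (-45 - 67)*(-36) = 409933395 - 112*(-36) = 409933395 + 4032 = 409937427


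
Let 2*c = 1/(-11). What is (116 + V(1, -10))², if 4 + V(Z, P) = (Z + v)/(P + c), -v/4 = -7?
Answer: 581484996/48841 ≈ 11906.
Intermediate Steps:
v = 28 (v = -4*(-7) = 28)
c = -1/22 (c = (½)/(-11) = (½)*(-1/11) = -1/22 ≈ -0.045455)
V(Z, P) = -4 + (28 + Z)/(-1/22 + P) (V(Z, P) = -4 + (Z + 28)/(P - 1/22) = -4 + (28 + Z)/(-1/22 + P))
(116 + V(1, -10))² = (116 + 2*(310 - 44*(-10) + 11*1)/(-1 + 22*(-10)))² = (116 + 2*(310 + 440 + 11)/(-1 - 220))² = (116 + 2*761/(-221))² = (116 + 2*(-1/221)*761)² = (116 - 1522/221)² = (24114/221)² = 581484996/48841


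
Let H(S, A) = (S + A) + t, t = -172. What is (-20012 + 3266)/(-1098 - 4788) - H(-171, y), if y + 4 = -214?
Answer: 553132/981 ≈ 563.84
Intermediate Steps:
y = -218 (y = -4 - 214 = -218)
H(S, A) = -172 + A + S (H(S, A) = (S + A) - 172 = (A + S) - 172 = -172 + A + S)
(-20012 + 3266)/(-1098 - 4788) - H(-171, y) = (-20012 + 3266)/(-1098 - 4788) - (-172 - 218 - 171) = -16746/(-5886) - 1*(-561) = -16746*(-1/5886) + 561 = 2791/981 + 561 = 553132/981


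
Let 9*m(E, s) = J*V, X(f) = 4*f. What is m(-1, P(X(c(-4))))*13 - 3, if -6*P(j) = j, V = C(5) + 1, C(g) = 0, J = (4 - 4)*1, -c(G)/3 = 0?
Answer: -3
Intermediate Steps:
c(G) = 0 (c(G) = -3*0 = 0)
J = 0 (J = 0*1 = 0)
V = 1 (V = 0 + 1 = 1)
P(j) = -j/6
m(E, s) = 0 (m(E, s) = (0*1)/9 = (⅑)*0 = 0)
m(-1, P(X(c(-4))))*13 - 3 = 0*13 - 3 = 0 - 3 = -3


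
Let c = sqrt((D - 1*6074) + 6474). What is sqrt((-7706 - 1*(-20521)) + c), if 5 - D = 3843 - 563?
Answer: sqrt(12815 + 5*I*sqrt(115)) ≈ 113.2 + 0.2368*I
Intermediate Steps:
D = -3275 (D = 5 - (3843 - 563) = 5 - 1*3280 = 5 - 3280 = -3275)
c = 5*I*sqrt(115) (c = sqrt((-3275 - 1*6074) + 6474) = sqrt((-3275 - 6074) + 6474) = sqrt(-9349 + 6474) = sqrt(-2875) = 5*I*sqrt(115) ≈ 53.619*I)
sqrt((-7706 - 1*(-20521)) + c) = sqrt((-7706 - 1*(-20521)) + 5*I*sqrt(115)) = sqrt((-7706 + 20521) + 5*I*sqrt(115)) = sqrt(12815 + 5*I*sqrt(115))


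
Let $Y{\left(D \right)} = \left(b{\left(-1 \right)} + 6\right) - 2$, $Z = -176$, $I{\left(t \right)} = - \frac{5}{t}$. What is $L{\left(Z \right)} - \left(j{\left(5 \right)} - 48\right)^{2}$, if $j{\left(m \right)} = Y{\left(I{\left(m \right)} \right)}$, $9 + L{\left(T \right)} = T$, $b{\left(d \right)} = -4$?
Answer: $-2489$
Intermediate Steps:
$L{\left(T \right)} = -9 + T$
$Y{\left(D \right)} = 0$ ($Y{\left(D \right)} = \left(-4 + 6\right) - 2 = 2 - 2 = 0$)
$j{\left(m \right)} = 0$
$L{\left(Z \right)} - \left(j{\left(5 \right)} - 48\right)^{2} = \left(-9 - 176\right) - \left(0 - 48\right)^{2} = -185 - \left(0 - 48\right)^{2} = -185 - \left(-48\right)^{2} = -185 - 2304 = -2489$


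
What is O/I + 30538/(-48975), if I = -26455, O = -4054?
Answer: -121867628/259126725 ≈ -0.47030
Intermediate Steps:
O/I + 30538/(-48975) = -4054/(-26455) + 30538/(-48975) = -4054*(-1/26455) + 30538*(-1/48975) = 4054/26455 - 30538/48975 = -121867628/259126725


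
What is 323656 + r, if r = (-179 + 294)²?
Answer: 336881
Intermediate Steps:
r = 13225 (r = 115² = 13225)
323656 + r = 323656 + 13225 = 336881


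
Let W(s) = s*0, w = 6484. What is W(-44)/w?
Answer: 0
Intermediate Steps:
W(s) = 0
W(-44)/w = 0/6484 = 0*(1/6484) = 0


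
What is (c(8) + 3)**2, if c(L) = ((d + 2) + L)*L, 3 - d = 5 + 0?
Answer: 4489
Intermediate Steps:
d = -2 (d = 3 - (5 + 0) = 3 - 1*5 = 3 - 5 = -2)
c(L) = L**2 (c(L) = ((-2 + 2) + L)*L = (0 + L)*L = L*L = L**2)
(c(8) + 3)**2 = (8**2 + 3)**2 = (64 + 3)**2 = 67**2 = 4489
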